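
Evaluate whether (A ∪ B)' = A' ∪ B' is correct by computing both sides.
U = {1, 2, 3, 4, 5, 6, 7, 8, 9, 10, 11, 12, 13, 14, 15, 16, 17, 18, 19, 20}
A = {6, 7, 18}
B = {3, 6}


LHS: A ∪ B = {3, 6, 7, 18}
(A ∪ B)' = U \ (A ∪ B) = {1, 2, 4, 5, 8, 9, 10, 11, 12, 13, 14, 15, 16, 17, 19, 20}
A' = {1, 2, 3, 4, 5, 8, 9, 10, 11, 12, 13, 14, 15, 16, 17, 19, 20}, B' = {1, 2, 4, 5, 7, 8, 9, 10, 11, 12, 13, 14, 15, 16, 17, 18, 19, 20}
Claimed RHS: A' ∪ B' = {1, 2, 3, 4, 5, 7, 8, 9, 10, 11, 12, 13, 14, 15, 16, 17, 18, 19, 20}
Identity is INVALID: LHS = {1, 2, 4, 5, 8, 9, 10, 11, 12, 13, 14, 15, 16, 17, 19, 20} but the RHS claimed here equals {1, 2, 3, 4, 5, 7, 8, 9, 10, 11, 12, 13, 14, 15, 16, 17, 18, 19, 20}. The correct form is (A ∪ B)' = A' ∩ B'.

Identity is invalid: (A ∪ B)' = {1, 2, 4, 5, 8, 9, 10, 11, 12, 13, 14, 15, 16, 17, 19, 20} but A' ∪ B' = {1, 2, 3, 4, 5, 7, 8, 9, 10, 11, 12, 13, 14, 15, 16, 17, 18, 19, 20}. The correct De Morgan law is (A ∪ B)' = A' ∩ B'.


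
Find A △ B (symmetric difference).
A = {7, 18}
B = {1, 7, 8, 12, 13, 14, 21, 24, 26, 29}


A △ B = (A \ B) ∪ (B \ A) = elements in exactly one of A or B
A \ B = {18}
B \ A = {1, 8, 12, 13, 14, 21, 24, 26, 29}
A △ B = {1, 8, 12, 13, 14, 18, 21, 24, 26, 29}

A △ B = {1, 8, 12, 13, 14, 18, 21, 24, 26, 29}


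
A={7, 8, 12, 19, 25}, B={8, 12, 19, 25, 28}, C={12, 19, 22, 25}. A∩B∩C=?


A ∩ B = {8, 12, 19, 25}
(A ∩ B) ∩ C = {12, 19, 25}

A ∩ B ∩ C = {12, 19, 25}


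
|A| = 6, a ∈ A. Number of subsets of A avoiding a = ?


Subsets of A avoiding a are subsets of A \ {a}, which has 5 elements.
Count = 2^(n-1) = 2^5
= 32

Number of subsets avoiding a = 32


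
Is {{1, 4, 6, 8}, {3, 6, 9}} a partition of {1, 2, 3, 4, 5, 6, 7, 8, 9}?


A partition requires: (1) non-empty parts, (2) pairwise disjoint, (3) union = U
Parts: {1, 4, 6, 8}, {3, 6, 9}
Union of parts: {1, 3, 4, 6, 8, 9}
U = {1, 2, 3, 4, 5, 6, 7, 8, 9}
All non-empty? True
Pairwise disjoint? False
Covers U? False

No, not a valid partition


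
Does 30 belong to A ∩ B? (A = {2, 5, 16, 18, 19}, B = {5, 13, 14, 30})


A = {2, 5, 16, 18, 19}, B = {5, 13, 14, 30}
A ∩ B = elements in both A and B
A ∩ B = {5}
Checking if 30 ∈ A ∩ B
30 is not in A ∩ B → False

30 ∉ A ∩ B


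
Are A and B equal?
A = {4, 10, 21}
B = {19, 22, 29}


Two sets are equal iff they have exactly the same elements.
A = {4, 10, 21}
B = {19, 22, 29}
Differences: {4, 10, 19, 21, 22, 29}
A ≠ B

No, A ≠ B


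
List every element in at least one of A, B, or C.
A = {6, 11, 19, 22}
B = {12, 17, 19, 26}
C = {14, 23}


A ∪ B = {6, 11, 12, 17, 19, 22, 26}
(A ∪ B) ∪ C = {6, 11, 12, 14, 17, 19, 22, 23, 26}

A ∪ B ∪ C = {6, 11, 12, 14, 17, 19, 22, 23, 26}


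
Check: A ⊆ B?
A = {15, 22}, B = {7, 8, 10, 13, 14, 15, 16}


A ⊆ B means every element of A is in B.
Elements in A not in B: {22}
So A ⊄ B.

No, A ⊄ B


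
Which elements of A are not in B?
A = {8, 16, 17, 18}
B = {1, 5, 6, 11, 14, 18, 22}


A \ B = elements in A but not in B
A = {8, 16, 17, 18}
B = {1, 5, 6, 11, 14, 18, 22}
Remove from A any elements in B
A \ B = {8, 16, 17}

A \ B = {8, 16, 17}


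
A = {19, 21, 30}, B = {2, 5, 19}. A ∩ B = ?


A ∩ B = elements in both A and B
A = {19, 21, 30}
B = {2, 5, 19}
A ∩ B = {19}

A ∩ B = {19}


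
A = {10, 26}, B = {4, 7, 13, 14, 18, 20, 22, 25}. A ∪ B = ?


A ∪ B = all elements in A or B (or both)
A = {10, 26}
B = {4, 7, 13, 14, 18, 20, 22, 25}
A ∪ B = {4, 7, 10, 13, 14, 18, 20, 22, 25, 26}

A ∪ B = {4, 7, 10, 13, 14, 18, 20, 22, 25, 26}


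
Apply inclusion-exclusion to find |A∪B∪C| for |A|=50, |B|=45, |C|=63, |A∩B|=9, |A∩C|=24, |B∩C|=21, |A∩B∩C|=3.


|A∪B∪C| = |A|+|B|+|C| - |A∩B|-|A∩C|-|B∩C| + |A∩B∩C|
= 50+45+63 - 9-24-21 + 3
= 158 - 54 + 3
= 107

|A ∪ B ∪ C| = 107


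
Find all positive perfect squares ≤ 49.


Checking each candidate:
Condition: positive perfect squares ≤ 49
Result = {1, 4, 9, 16, 25, 36, 49}

{1, 4, 9, 16, 25, 36, 49}


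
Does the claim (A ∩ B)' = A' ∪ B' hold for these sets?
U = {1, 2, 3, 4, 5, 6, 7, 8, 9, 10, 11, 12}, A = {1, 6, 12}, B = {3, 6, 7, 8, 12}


LHS: A ∩ B = {6, 12}
(A ∩ B)' = U \ (A ∩ B) = {1, 2, 3, 4, 5, 7, 8, 9, 10, 11}
A' = {2, 3, 4, 5, 7, 8, 9, 10, 11}, B' = {1, 2, 4, 5, 9, 10, 11}
Claimed RHS: A' ∪ B' = {1, 2, 3, 4, 5, 7, 8, 9, 10, 11}
Identity is VALID: LHS = RHS = {1, 2, 3, 4, 5, 7, 8, 9, 10, 11} ✓

Identity is valid. (A ∩ B)' = A' ∪ B' = {1, 2, 3, 4, 5, 7, 8, 9, 10, 11}


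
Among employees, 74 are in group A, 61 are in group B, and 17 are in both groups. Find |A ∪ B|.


|A ∪ B| = |A| + |B| - |A ∩ B|
= 74 + 61 - 17
= 118

|A ∪ B| = 118


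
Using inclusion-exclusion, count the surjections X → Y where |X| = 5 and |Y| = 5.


n = |X| = 5, k = |Y| = 5. Surjections via inclusion-exclusion:
S(n,k) = Σ(-1)^i × C(k,i) × (k-i)^n, i=0 to k
i=0: (-1)^0×C(5,0)×5^5 = 3125
i=1: (-1)^1×C(5,1)×4^5 = -5120
i=2: (-1)^2×C(5,2)×3^5 = 2430
i=3: (-1)^3×C(5,3)×2^5 = -320
i=4: (-1)^4×C(5,4)×1^5 = 5
i=5: (-1)^5×C(5,5)×0^5 = 0
Total = 120

Number of surjections = 120


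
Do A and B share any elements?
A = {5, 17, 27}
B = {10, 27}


Disjoint means A ∩ B = ∅.
A ∩ B = {27}
A ∩ B ≠ ∅, so A and B are NOT disjoint.

Yes — A and B share the element(s) of A ∩ B = {27}, so they are not disjoint


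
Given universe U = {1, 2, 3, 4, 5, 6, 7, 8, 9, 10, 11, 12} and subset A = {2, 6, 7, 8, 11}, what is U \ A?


Aᶜ = U \ A = elements in U but not in A
U = {1, 2, 3, 4, 5, 6, 7, 8, 9, 10, 11, 12}
A = {2, 6, 7, 8, 11}
Aᶜ = {1, 3, 4, 5, 9, 10, 12}

Aᶜ = {1, 3, 4, 5, 9, 10, 12}


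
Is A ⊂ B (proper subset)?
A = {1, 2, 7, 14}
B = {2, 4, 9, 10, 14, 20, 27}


A ⊂ B requires: A ⊆ B AND A ≠ B.
A ⊆ B? No
A ⊄ B, so A is not a proper subset.

No, A is not a proper subset of B


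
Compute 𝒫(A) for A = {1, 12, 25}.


|A| = 3, so |P(A)| = 2^3 = 8
Enumerate subsets by cardinality (0 to 3):
∅, {1}, {12}, {25}, {1, 12}, {1, 25}, {12, 25}, {1, 12, 25}

P(A) has 8 subsets: ∅, {1}, {12}, {25}, {1, 12}, {1, 25}, {12, 25}, {1, 12, 25}


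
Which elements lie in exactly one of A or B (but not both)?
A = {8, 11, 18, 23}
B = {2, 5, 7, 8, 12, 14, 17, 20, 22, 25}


A △ B = (A \ B) ∪ (B \ A) = elements in exactly one of A or B
A \ B = {11, 18, 23}
B \ A = {2, 5, 7, 12, 14, 17, 20, 22, 25}
A △ B = {2, 5, 7, 11, 12, 14, 17, 18, 20, 22, 23, 25}

A △ B = {2, 5, 7, 11, 12, 14, 17, 18, 20, 22, 23, 25}


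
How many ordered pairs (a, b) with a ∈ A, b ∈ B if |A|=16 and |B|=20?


|A × B| = |A| × |B|
= 16 × 20
= 320

|A × B| = 320


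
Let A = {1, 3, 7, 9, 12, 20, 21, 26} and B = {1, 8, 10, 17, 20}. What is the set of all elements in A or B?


A ∪ B = all elements in A or B (or both)
A = {1, 3, 7, 9, 12, 20, 21, 26}
B = {1, 8, 10, 17, 20}
A ∪ B = {1, 3, 7, 8, 9, 10, 12, 17, 20, 21, 26}

A ∪ B = {1, 3, 7, 8, 9, 10, 12, 17, 20, 21, 26}


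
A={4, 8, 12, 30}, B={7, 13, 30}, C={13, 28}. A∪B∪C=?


A ∪ B = {4, 7, 8, 12, 13, 30}
(A ∪ B) ∪ C = {4, 7, 8, 12, 13, 28, 30}

A ∪ B ∪ C = {4, 7, 8, 12, 13, 28, 30}


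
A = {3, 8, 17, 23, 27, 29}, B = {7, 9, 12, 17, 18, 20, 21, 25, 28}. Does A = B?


Two sets are equal iff they have exactly the same elements.
A = {3, 8, 17, 23, 27, 29}
B = {7, 9, 12, 17, 18, 20, 21, 25, 28}
Differences: {3, 7, 8, 9, 12, 18, 20, 21, 23, 25, 27, 28, 29}
A ≠ B

No, A ≠ B


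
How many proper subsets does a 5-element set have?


Total subsets = 2^n = 2^5 = 32
Proper subsets exclude the set itself: 2^n - 1
= 32 - 1
= 31

Number of proper subsets = 31


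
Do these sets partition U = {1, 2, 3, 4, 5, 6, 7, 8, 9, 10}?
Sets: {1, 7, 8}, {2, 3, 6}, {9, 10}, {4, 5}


A partition requires: (1) non-empty parts, (2) pairwise disjoint, (3) union = U
Parts: {1, 7, 8}, {2, 3, 6}, {9, 10}, {4, 5}
Union of parts: {1, 2, 3, 4, 5, 6, 7, 8, 9, 10}
U = {1, 2, 3, 4, 5, 6, 7, 8, 9, 10}
All non-empty? True
Pairwise disjoint? True
Covers U? True

Yes, valid partition


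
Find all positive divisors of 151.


Checking each candidate:
Condition: positive divisors of 151
Result = {1, 151}

{1, 151}


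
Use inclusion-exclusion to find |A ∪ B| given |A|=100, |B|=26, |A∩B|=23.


|A ∪ B| = |A| + |B| - |A ∩ B|
= 100 + 26 - 23
= 103

|A ∪ B| = 103


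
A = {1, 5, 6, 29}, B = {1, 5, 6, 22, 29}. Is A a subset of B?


A ⊆ B means every element of A is in B.
All elements of A are in B.
So A ⊆ B.

Yes, A ⊆ B


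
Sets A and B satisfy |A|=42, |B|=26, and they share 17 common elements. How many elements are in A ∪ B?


|A ∪ B| = |A| + |B| - |A ∩ B|
= 42 + 26 - 17
= 51

|A ∪ B| = 51


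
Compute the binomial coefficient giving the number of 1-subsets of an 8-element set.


C(n,k) = n! / (k!(n-k)!)
C(8,1) = 8! / (1!7!)
= 8

C(8,1) = 8


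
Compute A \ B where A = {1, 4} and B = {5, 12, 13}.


A \ B = elements in A but not in B
A = {1, 4}
B = {5, 12, 13}
Remove from A any elements in B
A \ B = {1, 4}

A \ B = {1, 4}


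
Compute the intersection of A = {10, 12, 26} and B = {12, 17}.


A ∩ B = elements in both A and B
A = {10, 12, 26}
B = {12, 17}
A ∩ B = {12}

A ∩ B = {12}


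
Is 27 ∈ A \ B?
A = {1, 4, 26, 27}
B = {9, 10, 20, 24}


A = {1, 4, 26, 27}, B = {9, 10, 20, 24}
A \ B = elements in A but not in B
A \ B = {1, 4, 26, 27}
Checking if 27 ∈ A \ B
27 is in A \ B → True

27 ∈ A \ B


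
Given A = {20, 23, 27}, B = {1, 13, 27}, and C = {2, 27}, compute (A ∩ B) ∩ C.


A ∩ B = {27}
(A ∩ B) ∩ C = {27}

A ∩ B ∩ C = {27}


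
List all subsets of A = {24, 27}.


|A| = 2, so |P(A)| = 2^2 = 4
Enumerate subsets by cardinality (0 to 2):
∅, {24}, {27}, {24, 27}

P(A) has 4 subsets: ∅, {24}, {27}, {24, 27}


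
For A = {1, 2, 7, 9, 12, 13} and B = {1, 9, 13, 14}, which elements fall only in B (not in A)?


A = {1, 2, 7, 9, 12, 13}
B = {1, 9, 13, 14}
Region: only in B (not in A)
Elements: {14}

Elements only in B (not in A): {14}


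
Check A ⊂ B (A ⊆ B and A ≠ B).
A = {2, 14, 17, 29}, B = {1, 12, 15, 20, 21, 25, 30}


A ⊂ B requires: A ⊆ B AND A ≠ B.
A ⊆ B? No
A ⊄ B, so A is not a proper subset.

No, A is not a proper subset of B


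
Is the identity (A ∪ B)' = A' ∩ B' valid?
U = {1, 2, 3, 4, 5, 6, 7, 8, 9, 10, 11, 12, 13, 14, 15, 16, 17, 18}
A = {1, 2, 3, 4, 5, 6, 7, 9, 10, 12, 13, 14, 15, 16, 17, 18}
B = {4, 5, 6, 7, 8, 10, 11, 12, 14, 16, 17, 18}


LHS: A ∪ B = {1, 2, 3, 4, 5, 6, 7, 8, 9, 10, 11, 12, 13, 14, 15, 16, 17, 18}
(A ∪ B)' = U \ (A ∪ B) = ∅
A' = {8, 11}, B' = {1, 2, 3, 9, 13, 15}
Claimed RHS: A' ∩ B' = ∅
Identity is VALID: LHS = RHS = ∅ ✓

Identity is valid. (A ∪ B)' = A' ∩ B' = ∅


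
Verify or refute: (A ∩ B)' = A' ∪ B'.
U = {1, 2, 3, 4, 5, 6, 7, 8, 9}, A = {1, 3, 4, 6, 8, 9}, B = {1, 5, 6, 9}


LHS: A ∩ B = {1, 6, 9}
(A ∩ B)' = U \ (A ∩ B) = {2, 3, 4, 5, 7, 8}
A' = {2, 5, 7}, B' = {2, 3, 4, 7, 8}
Claimed RHS: A' ∪ B' = {2, 3, 4, 5, 7, 8}
Identity is VALID: LHS = RHS = {2, 3, 4, 5, 7, 8} ✓

Identity is valid. (A ∩ B)' = A' ∪ B' = {2, 3, 4, 5, 7, 8}


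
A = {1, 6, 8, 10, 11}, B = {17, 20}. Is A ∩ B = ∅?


Disjoint means A ∩ B = ∅.
A ∩ B = ∅
A ∩ B = ∅, so A and B are disjoint.

Yes, A and B are disjoint


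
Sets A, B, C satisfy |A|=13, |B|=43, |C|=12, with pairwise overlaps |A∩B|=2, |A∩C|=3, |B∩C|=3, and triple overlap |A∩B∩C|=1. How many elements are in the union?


|A∪B∪C| = |A|+|B|+|C| - |A∩B|-|A∩C|-|B∩C| + |A∩B∩C|
= 13+43+12 - 2-3-3 + 1
= 68 - 8 + 1
= 61

|A ∪ B ∪ C| = 61


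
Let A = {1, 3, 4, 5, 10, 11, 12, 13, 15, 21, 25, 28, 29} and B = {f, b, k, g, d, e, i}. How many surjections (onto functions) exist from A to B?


n = |A| = 13, k = |B| = 7. Surjections via inclusion-exclusion:
S(n,k) = Σ(-1)^i × C(k,i) × (k-i)^n, i=0 to k
i=0: (-1)^0×C(7,0)×7^13 = 96889010407
i=1: (-1)^1×C(7,1)×6^13 = -91424858112
i=2: (-1)^2×C(7,2)×5^13 = 25634765625
i=3: (-1)^3×C(7,3)×4^13 = -2348810240
i=4: (-1)^4×C(7,4)×3^13 = 55801305
i=5: (-1)^5×C(7,5)×2^13 = -172032
i=6: (-1)^6×C(7,6)×1^13 = 7
i=7: (-1)^7×C(7,7)×0^13 = 0
Total = 28805736960

Number of surjections = 28805736960


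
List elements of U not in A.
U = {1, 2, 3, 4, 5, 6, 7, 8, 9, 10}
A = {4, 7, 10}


Aᶜ = U \ A = elements in U but not in A
U = {1, 2, 3, 4, 5, 6, 7, 8, 9, 10}
A = {4, 7, 10}
Aᶜ = {1, 2, 3, 5, 6, 8, 9}

Aᶜ = {1, 2, 3, 5, 6, 8, 9}


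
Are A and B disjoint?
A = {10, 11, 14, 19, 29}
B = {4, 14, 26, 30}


Disjoint means A ∩ B = ∅.
A ∩ B = {14}
A ∩ B ≠ ∅, so A and B are NOT disjoint.

No, A and B are not disjoint (A ∩ B = {14})


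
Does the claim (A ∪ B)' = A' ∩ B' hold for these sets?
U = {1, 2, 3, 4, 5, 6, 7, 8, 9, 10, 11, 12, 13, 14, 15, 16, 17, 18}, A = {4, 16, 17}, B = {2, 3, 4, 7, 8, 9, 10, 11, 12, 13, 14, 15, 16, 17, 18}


LHS: A ∪ B = {2, 3, 4, 7, 8, 9, 10, 11, 12, 13, 14, 15, 16, 17, 18}
(A ∪ B)' = U \ (A ∪ B) = {1, 5, 6}
A' = {1, 2, 3, 5, 6, 7, 8, 9, 10, 11, 12, 13, 14, 15, 18}, B' = {1, 5, 6}
Claimed RHS: A' ∩ B' = {1, 5, 6}
Identity is VALID: LHS = RHS = {1, 5, 6} ✓

Identity is valid. (A ∪ B)' = A' ∩ B' = {1, 5, 6}


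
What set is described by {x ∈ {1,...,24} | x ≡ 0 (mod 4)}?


Checking each candidate:
Condition: x in {1,...,24} with x ≡ 0 (mod 4)
Result = {4, 8, 12, 16, 20, 24}

{4, 8, 12, 16, 20, 24}


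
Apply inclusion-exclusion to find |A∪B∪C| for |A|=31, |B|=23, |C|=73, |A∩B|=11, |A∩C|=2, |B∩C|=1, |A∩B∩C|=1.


|A∪B∪C| = |A|+|B|+|C| - |A∩B|-|A∩C|-|B∩C| + |A∩B∩C|
= 31+23+73 - 11-2-1 + 1
= 127 - 14 + 1
= 114

|A ∪ B ∪ C| = 114


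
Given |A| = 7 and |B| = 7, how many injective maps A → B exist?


An injection sends each of |A| = 7 inputs to a distinct output in B.
# injections = |B|·(|B|-1)·…·(|B|-|A|+1) = 7! / (7 - 7)!
= 7 × 6 × 5 × 4 × 3 × 2 × 1
= 5040

Number of injections = 5040


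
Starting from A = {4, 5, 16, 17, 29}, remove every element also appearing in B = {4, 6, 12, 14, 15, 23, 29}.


A \ B = elements in A but not in B
A = {4, 5, 16, 17, 29}
B = {4, 6, 12, 14, 15, 23, 29}
Remove from A any elements in B
A \ B = {5, 16, 17}

A \ B = {5, 16, 17}


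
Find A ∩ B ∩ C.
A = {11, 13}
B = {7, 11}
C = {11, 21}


A ∩ B = {11}
(A ∩ B) ∩ C = {11}

A ∩ B ∩ C = {11}


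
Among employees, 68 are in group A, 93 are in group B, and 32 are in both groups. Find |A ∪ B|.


|A ∪ B| = |A| + |B| - |A ∩ B|
= 68 + 93 - 32
= 129

|A ∪ B| = 129


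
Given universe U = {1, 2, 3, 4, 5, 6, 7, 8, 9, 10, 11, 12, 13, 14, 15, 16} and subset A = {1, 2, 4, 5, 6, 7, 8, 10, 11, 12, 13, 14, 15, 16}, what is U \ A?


Aᶜ = U \ A = elements in U but not in A
U = {1, 2, 3, 4, 5, 6, 7, 8, 9, 10, 11, 12, 13, 14, 15, 16}
A = {1, 2, 4, 5, 6, 7, 8, 10, 11, 12, 13, 14, 15, 16}
Aᶜ = {3, 9}

Aᶜ = {3, 9}


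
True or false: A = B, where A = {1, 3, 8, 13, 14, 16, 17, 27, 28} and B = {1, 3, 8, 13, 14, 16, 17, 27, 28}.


Two sets are equal iff they have exactly the same elements.
A = {1, 3, 8, 13, 14, 16, 17, 27, 28}
B = {1, 3, 8, 13, 14, 16, 17, 27, 28}
Same elements → A = B

Yes, A = B


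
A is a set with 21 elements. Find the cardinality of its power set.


Number of subsets = 2^n
= 2^21
= 2097152

|P(A)| = 2097152


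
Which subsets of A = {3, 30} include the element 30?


A subset of A contains 30 iff the remaining 1 elements form any subset of A \ {30}.
Count: 2^(n-1) = 2^1 = 2
Subsets containing 30: {30}, {3, 30}

Subsets containing 30 (2 total): {30}, {3, 30}


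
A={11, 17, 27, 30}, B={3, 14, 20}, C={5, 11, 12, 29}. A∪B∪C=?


A ∪ B = {3, 11, 14, 17, 20, 27, 30}
(A ∪ B) ∪ C = {3, 5, 11, 12, 14, 17, 20, 27, 29, 30}

A ∪ B ∪ C = {3, 5, 11, 12, 14, 17, 20, 27, 29, 30}


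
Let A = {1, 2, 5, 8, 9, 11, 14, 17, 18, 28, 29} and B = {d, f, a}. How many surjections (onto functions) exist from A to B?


n = |A| = 11, k = |B| = 3. Surjections via inclusion-exclusion:
S(n,k) = Σ(-1)^i × C(k,i) × (k-i)^n, i=0 to k
i=0: (-1)^0×C(3,0)×3^11 = 177147
i=1: (-1)^1×C(3,1)×2^11 = -6144
i=2: (-1)^2×C(3,2)×1^11 = 3
i=3: (-1)^3×C(3,3)×0^11 = 0
Total = 171006

Number of surjections = 171006


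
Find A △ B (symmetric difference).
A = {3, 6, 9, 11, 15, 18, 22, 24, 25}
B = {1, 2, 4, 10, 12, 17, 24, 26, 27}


A △ B = (A \ B) ∪ (B \ A) = elements in exactly one of A or B
A \ B = {3, 6, 9, 11, 15, 18, 22, 25}
B \ A = {1, 2, 4, 10, 12, 17, 26, 27}
A △ B = {1, 2, 3, 4, 6, 9, 10, 11, 12, 15, 17, 18, 22, 25, 26, 27}

A △ B = {1, 2, 3, 4, 6, 9, 10, 11, 12, 15, 17, 18, 22, 25, 26, 27}


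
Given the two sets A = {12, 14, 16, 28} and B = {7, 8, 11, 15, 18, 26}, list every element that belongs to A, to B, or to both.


A ∪ B = all elements in A or B (or both)
A = {12, 14, 16, 28}
B = {7, 8, 11, 15, 18, 26}
A ∪ B = {7, 8, 11, 12, 14, 15, 16, 18, 26, 28}

A ∪ B = {7, 8, 11, 12, 14, 15, 16, 18, 26, 28}


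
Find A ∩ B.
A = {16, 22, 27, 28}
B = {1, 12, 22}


A ∩ B = elements in both A and B
A = {16, 22, 27, 28}
B = {1, 12, 22}
A ∩ B = {22}

A ∩ B = {22}


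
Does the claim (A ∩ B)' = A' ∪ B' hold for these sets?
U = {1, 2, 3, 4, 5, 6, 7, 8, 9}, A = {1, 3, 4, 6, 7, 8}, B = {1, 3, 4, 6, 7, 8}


LHS: A ∩ B = {1, 3, 4, 6, 7, 8}
(A ∩ B)' = U \ (A ∩ B) = {2, 5, 9}
A' = {2, 5, 9}, B' = {2, 5, 9}
Claimed RHS: A' ∪ B' = {2, 5, 9}
Identity is VALID: LHS = RHS = {2, 5, 9} ✓

Identity is valid. (A ∩ B)' = A' ∪ B' = {2, 5, 9}


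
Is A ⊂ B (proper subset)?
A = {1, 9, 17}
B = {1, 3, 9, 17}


A ⊂ B requires: A ⊆ B AND A ≠ B.
A ⊆ B? Yes
A = B? No
A ⊂ B: Yes (A is a proper subset of B)

Yes, A ⊂ B


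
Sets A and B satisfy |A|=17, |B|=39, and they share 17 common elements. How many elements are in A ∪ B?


|A ∪ B| = |A| + |B| - |A ∩ B|
= 17 + 39 - 17
= 39

|A ∪ B| = 39


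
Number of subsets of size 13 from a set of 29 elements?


C(n,k) = n! / (k!(n-k)!)
C(29,13) = 29! / (13!16!)
= 67863915

C(29,13) = 67863915


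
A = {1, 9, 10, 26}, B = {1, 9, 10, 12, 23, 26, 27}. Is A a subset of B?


A ⊆ B means every element of A is in B.
All elements of A are in B.
So A ⊆ B.

Yes, A ⊆ B


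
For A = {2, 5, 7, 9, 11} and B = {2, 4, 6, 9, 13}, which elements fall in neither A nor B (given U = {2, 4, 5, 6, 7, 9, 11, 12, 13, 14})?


A = {2, 5, 7, 9, 11}
B = {2, 4, 6, 9, 13}
Region: in neither A nor B (given U = {2, 4, 5, 6, 7, 9, 11, 12, 13, 14})
Elements: {12, 14}

Elements in neither A nor B (given U = {2, 4, 5, 6, 7, 9, 11, 12, 13, 14}): {12, 14}


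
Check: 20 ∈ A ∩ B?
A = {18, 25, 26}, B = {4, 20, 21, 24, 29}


A = {18, 25, 26}, B = {4, 20, 21, 24, 29}
A ∩ B = elements in both A and B
A ∩ B = ∅
Checking if 20 ∈ A ∩ B
20 is not in A ∩ B → False

20 ∉ A ∩ B


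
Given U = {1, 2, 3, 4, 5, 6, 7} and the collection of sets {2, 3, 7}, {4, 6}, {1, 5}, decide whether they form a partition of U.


A partition requires: (1) non-empty parts, (2) pairwise disjoint, (3) union = U
Parts: {2, 3, 7}, {4, 6}, {1, 5}
Union of parts: {1, 2, 3, 4, 5, 6, 7}
U = {1, 2, 3, 4, 5, 6, 7}
All non-empty? True
Pairwise disjoint? True
Covers U? True

Yes, valid partition


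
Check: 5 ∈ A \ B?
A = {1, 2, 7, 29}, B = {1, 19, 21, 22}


A = {1, 2, 7, 29}, B = {1, 19, 21, 22}
A \ B = elements in A but not in B
A \ B = {2, 7, 29}
Checking if 5 ∈ A \ B
5 is not in A \ B → False

5 ∉ A \ B


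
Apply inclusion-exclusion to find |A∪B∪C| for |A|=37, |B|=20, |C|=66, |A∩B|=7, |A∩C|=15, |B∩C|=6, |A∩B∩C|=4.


|A∪B∪C| = |A|+|B|+|C| - |A∩B|-|A∩C|-|B∩C| + |A∩B∩C|
= 37+20+66 - 7-15-6 + 4
= 123 - 28 + 4
= 99

|A ∪ B ∪ C| = 99


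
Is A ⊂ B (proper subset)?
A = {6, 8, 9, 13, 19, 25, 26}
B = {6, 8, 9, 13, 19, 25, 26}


A ⊂ B requires: A ⊆ B AND A ≠ B.
A ⊆ B? Yes
A = B? Yes
A = B, so A is not a PROPER subset.

No, A is not a proper subset of B


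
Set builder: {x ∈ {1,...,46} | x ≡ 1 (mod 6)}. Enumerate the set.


Checking each candidate:
Condition: x in {1,...,46} with x ≡ 1 (mod 6)
Result = {1, 7, 13, 19, 25, 31, 37, 43}

{1, 7, 13, 19, 25, 31, 37, 43}


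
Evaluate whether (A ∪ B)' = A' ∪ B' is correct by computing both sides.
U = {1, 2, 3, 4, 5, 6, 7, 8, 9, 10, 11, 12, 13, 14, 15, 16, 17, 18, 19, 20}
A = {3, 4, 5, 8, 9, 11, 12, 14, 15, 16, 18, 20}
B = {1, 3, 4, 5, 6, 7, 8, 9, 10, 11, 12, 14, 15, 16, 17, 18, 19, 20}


LHS: A ∪ B = {1, 3, 4, 5, 6, 7, 8, 9, 10, 11, 12, 14, 15, 16, 17, 18, 19, 20}
(A ∪ B)' = U \ (A ∪ B) = {2, 13}
A' = {1, 2, 6, 7, 10, 13, 17, 19}, B' = {2, 13}
Claimed RHS: A' ∪ B' = {1, 2, 6, 7, 10, 13, 17, 19}
Identity is INVALID: LHS = {2, 13} but the RHS claimed here equals {1, 2, 6, 7, 10, 13, 17, 19}. The correct form is (A ∪ B)' = A' ∩ B'.

Identity is invalid: (A ∪ B)' = {2, 13} but A' ∪ B' = {1, 2, 6, 7, 10, 13, 17, 19}. The correct De Morgan law is (A ∪ B)' = A' ∩ B'.


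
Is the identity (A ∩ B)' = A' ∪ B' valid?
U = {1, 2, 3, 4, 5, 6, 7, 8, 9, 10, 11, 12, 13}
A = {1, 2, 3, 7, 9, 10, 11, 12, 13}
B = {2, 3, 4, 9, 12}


LHS: A ∩ B = {2, 3, 9, 12}
(A ∩ B)' = U \ (A ∩ B) = {1, 4, 5, 6, 7, 8, 10, 11, 13}
A' = {4, 5, 6, 8}, B' = {1, 5, 6, 7, 8, 10, 11, 13}
Claimed RHS: A' ∪ B' = {1, 4, 5, 6, 7, 8, 10, 11, 13}
Identity is VALID: LHS = RHS = {1, 4, 5, 6, 7, 8, 10, 11, 13} ✓

Identity is valid. (A ∩ B)' = A' ∪ B' = {1, 4, 5, 6, 7, 8, 10, 11, 13}


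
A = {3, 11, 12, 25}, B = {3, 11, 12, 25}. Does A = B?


Two sets are equal iff they have exactly the same elements.
A = {3, 11, 12, 25}
B = {3, 11, 12, 25}
Same elements → A = B

Yes, A = B


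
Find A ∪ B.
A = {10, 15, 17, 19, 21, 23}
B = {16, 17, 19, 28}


A ∪ B = all elements in A or B (or both)
A = {10, 15, 17, 19, 21, 23}
B = {16, 17, 19, 28}
A ∪ B = {10, 15, 16, 17, 19, 21, 23, 28}

A ∪ B = {10, 15, 16, 17, 19, 21, 23, 28}


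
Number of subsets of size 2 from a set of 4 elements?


C(n,k) = n! / (k!(n-k)!)
C(4,2) = 4! / (2!2!)
= 6

C(4,2) = 6


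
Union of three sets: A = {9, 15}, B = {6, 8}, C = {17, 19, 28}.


A ∪ B = {6, 8, 9, 15}
(A ∪ B) ∪ C = {6, 8, 9, 15, 17, 19, 28}

A ∪ B ∪ C = {6, 8, 9, 15, 17, 19, 28}


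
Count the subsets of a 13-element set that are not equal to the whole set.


Total subsets = 2^n = 2^13 = 8192
Proper subsets exclude the set itself: 2^n - 1
= 8192 - 1
= 8191

Number of proper subsets = 8191


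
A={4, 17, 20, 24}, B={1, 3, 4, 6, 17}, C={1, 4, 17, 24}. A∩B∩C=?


A ∩ B = {4, 17}
(A ∩ B) ∩ C = {4, 17}

A ∩ B ∩ C = {4, 17}


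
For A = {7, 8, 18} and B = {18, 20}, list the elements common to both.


A ∩ B = elements in both A and B
A = {7, 8, 18}
B = {18, 20}
A ∩ B = {18}

A ∩ B = {18}


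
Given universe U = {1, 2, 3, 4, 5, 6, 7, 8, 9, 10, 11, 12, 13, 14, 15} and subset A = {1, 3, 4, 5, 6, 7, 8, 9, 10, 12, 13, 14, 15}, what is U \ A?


Aᶜ = U \ A = elements in U but not in A
U = {1, 2, 3, 4, 5, 6, 7, 8, 9, 10, 11, 12, 13, 14, 15}
A = {1, 3, 4, 5, 6, 7, 8, 9, 10, 12, 13, 14, 15}
Aᶜ = {2, 11}

Aᶜ = {2, 11}


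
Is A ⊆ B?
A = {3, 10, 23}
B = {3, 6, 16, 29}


A ⊆ B means every element of A is in B.
Elements in A not in B: {10, 23}
So A ⊄ B.

No, A ⊄ B


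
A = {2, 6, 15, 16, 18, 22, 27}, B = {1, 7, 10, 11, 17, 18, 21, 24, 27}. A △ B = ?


A △ B = (A \ B) ∪ (B \ A) = elements in exactly one of A or B
A \ B = {2, 6, 15, 16, 22}
B \ A = {1, 7, 10, 11, 17, 21, 24}
A △ B = {1, 2, 6, 7, 10, 11, 15, 16, 17, 21, 22, 24}

A △ B = {1, 2, 6, 7, 10, 11, 15, 16, 17, 21, 22, 24}


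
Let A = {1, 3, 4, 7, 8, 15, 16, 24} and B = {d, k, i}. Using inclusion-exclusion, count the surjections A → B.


n = |A| = 8, k = |B| = 3. Surjections via inclusion-exclusion:
S(n,k) = Σ(-1)^i × C(k,i) × (k-i)^n, i=0 to k
i=0: (-1)^0×C(3,0)×3^8 = 6561
i=1: (-1)^1×C(3,1)×2^8 = -768
i=2: (-1)^2×C(3,2)×1^8 = 3
i=3: (-1)^3×C(3,3)×0^8 = 0
Total = 5796

Number of surjections = 5796


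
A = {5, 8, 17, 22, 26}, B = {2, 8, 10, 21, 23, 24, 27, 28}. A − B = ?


A \ B = elements in A but not in B
A = {5, 8, 17, 22, 26}
B = {2, 8, 10, 21, 23, 24, 27, 28}
Remove from A any elements in B
A \ B = {5, 17, 22, 26}

A \ B = {5, 17, 22, 26}


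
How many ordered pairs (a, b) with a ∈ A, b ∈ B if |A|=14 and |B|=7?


|A × B| = |A| × |B|
= 14 × 7
= 98

|A × B| = 98


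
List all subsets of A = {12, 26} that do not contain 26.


A subset of A that omits 26 is a subset of A \ {26}, so there are 2^(n-1) = 2^1 = 2 of them.
Subsets excluding 26: ∅, {12}

Subsets excluding 26 (2 total): ∅, {12}


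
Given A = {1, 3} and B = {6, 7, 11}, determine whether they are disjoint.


Disjoint means A ∩ B = ∅.
A ∩ B = ∅
A ∩ B = ∅, so A and B are disjoint.

Yes, A and B are disjoint


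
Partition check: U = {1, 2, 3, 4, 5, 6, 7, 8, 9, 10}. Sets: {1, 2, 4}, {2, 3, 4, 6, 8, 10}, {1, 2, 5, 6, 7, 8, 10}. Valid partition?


A partition requires: (1) non-empty parts, (2) pairwise disjoint, (3) union = U
Parts: {1, 2, 4}, {2, 3, 4, 6, 8, 10}, {1, 2, 5, 6, 7, 8, 10}
Union of parts: {1, 2, 3, 4, 5, 6, 7, 8, 10}
U = {1, 2, 3, 4, 5, 6, 7, 8, 9, 10}
All non-empty? True
Pairwise disjoint? False
Covers U? False

No, not a valid partition


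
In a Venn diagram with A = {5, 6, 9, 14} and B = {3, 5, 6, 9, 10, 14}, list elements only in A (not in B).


A = {5, 6, 9, 14}
B = {3, 5, 6, 9, 10, 14}
Region: only in A (not in B)
Elements: ∅

Elements only in A (not in B): ∅


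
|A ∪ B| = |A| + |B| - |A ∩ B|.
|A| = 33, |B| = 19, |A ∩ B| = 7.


|A ∪ B| = |A| + |B| - |A ∩ B|
= 33 + 19 - 7
= 45

|A ∪ B| = 45


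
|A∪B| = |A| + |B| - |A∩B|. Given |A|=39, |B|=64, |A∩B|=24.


|A ∪ B| = |A| + |B| - |A ∩ B|
= 39 + 64 - 24
= 79

|A ∪ B| = 79


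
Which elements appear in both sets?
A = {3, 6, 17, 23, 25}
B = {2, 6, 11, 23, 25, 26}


A ∩ B = elements in both A and B
A = {3, 6, 17, 23, 25}
B = {2, 6, 11, 23, 25, 26}
A ∩ B = {6, 23, 25}

A ∩ B = {6, 23, 25}


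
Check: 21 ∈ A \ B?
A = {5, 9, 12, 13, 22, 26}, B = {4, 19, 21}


A = {5, 9, 12, 13, 22, 26}, B = {4, 19, 21}
A \ B = elements in A but not in B
A \ B = {5, 9, 12, 13, 22, 26}
Checking if 21 ∈ A \ B
21 is not in A \ B → False

21 ∉ A \ B


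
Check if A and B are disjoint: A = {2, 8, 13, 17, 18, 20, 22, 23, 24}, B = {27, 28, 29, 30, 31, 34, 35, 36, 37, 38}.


Disjoint means A ∩ B = ∅.
A ∩ B = ∅
A ∩ B = ∅, so A and B are disjoint.

Yes, A and B are disjoint


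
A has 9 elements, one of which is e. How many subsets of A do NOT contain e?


Subsets of A avoiding e are subsets of A \ {e}, which has 8 elements.
Count = 2^(n-1) = 2^8
= 256

Number of subsets avoiding e = 256


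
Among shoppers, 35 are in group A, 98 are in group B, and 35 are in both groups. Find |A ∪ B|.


|A ∪ B| = |A| + |B| - |A ∩ B|
= 35 + 98 - 35
= 98

|A ∪ B| = 98


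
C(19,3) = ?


C(n,k) = n! / (k!(n-k)!)
C(19,3) = 19! / (3!16!)
= 969

C(19,3) = 969


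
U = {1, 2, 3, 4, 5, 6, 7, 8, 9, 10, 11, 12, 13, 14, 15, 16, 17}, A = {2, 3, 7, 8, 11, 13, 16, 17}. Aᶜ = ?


Aᶜ = U \ A = elements in U but not in A
U = {1, 2, 3, 4, 5, 6, 7, 8, 9, 10, 11, 12, 13, 14, 15, 16, 17}
A = {2, 3, 7, 8, 11, 13, 16, 17}
Aᶜ = {1, 4, 5, 6, 9, 10, 12, 14, 15}

Aᶜ = {1, 4, 5, 6, 9, 10, 12, 14, 15}


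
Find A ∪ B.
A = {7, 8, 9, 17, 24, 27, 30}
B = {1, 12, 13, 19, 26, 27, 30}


A ∪ B = all elements in A or B (or both)
A = {7, 8, 9, 17, 24, 27, 30}
B = {1, 12, 13, 19, 26, 27, 30}
A ∪ B = {1, 7, 8, 9, 12, 13, 17, 19, 24, 26, 27, 30}

A ∪ B = {1, 7, 8, 9, 12, 13, 17, 19, 24, 26, 27, 30}


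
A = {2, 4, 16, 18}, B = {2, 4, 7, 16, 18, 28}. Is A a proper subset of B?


A ⊂ B requires: A ⊆ B AND A ≠ B.
A ⊆ B? Yes
A = B? No
A ⊂ B: Yes (A is a proper subset of B)

Yes, A ⊂ B


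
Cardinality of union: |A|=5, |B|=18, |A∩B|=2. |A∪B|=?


|A ∪ B| = |A| + |B| - |A ∩ B|
= 5 + 18 - 2
= 21

|A ∪ B| = 21


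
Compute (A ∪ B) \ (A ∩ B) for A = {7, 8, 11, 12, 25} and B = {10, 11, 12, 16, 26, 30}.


A △ B = (A \ B) ∪ (B \ A) = elements in exactly one of A or B
A \ B = {7, 8, 25}
B \ A = {10, 16, 26, 30}
A △ B = {7, 8, 10, 16, 25, 26, 30}

A △ B = {7, 8, 10, 16, 25, 26, 30}


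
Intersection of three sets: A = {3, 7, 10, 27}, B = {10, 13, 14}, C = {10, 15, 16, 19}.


A ∩ B = {10}
(A ∩ B) ∩ C = {10}

A ∩ B ∩ C = {10}


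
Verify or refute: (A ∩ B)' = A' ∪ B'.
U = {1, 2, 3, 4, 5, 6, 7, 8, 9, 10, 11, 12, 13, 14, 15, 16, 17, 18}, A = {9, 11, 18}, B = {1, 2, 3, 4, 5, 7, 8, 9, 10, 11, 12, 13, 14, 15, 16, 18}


LHS: A ∩ B = {9, 11, 18}
(A ∩ B)' = U \ (A ∩ B) = {1, 2, 3, 4, 5, 6, 7, 8, 10, 12, 13, 14, 15, 16, 17}
A' = {1, 2, 3, 4, 5, 6, 7, 8, 10, 12, 13, 14, 15, 16, 17}, B' = {6, 17}
Claimed RHS: A' ∪ B' = {1, 2, 3, 4, 5, 6, 7, 8, 10, 12, 13, 14, 15, 16, 17}
Identity is VALID: LHS = RHS = {1, 2, 3, 4, 5, 6, 7, 8, 10, 12, 13, 14, 15, 16, 17} ✓

Identity is valid. (A ∩ B)' = A' ∪ B' = {1, 2, 3, 4, 5, 6, 7, 8, 10, 12, 13, 14, 15, 16, 17}


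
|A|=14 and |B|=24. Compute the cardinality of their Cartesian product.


|A × B| = |A| × |B|
= 14 × 24
= 336

|A × B| = 336


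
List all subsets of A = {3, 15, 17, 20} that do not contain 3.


A subset of A that omits 3 is a subset of A \ {3}, so there are 2^(n-1) = 2^3 = 8 of them.
Subsets excluding 3: ∅, {15}, {17}, {20}, {15, 17}, {15, 20}, {17, 20}, {15, 17, 20}

Subsets excluding 3 (8 total): ∅, {15}, {17}, {20}, {15, 17}, {15, 20}, {17, 20}, {15, 17, 20}


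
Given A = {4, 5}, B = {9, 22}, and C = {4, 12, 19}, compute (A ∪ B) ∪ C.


A ∪ B = {4, 5, 9, 22}
(A ∪ B) ∪ C = {4, 5, 9, 12, 19, 22}

A ∪ B ∪ C = {4, 5, 9, 12, 19, 22}


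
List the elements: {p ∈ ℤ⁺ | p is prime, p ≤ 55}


Checking each candidate:
Condition: primes ≤ 55
Result = {2, 3, 5, 7, 11, 13, 17, 19, 23, 29, 31, 37, 41, 43, 47, 53}

{2, 3, 5, 7, 11, 13, 17, 19, 23, 29, 31, 37, 41, 43, 47, 53}


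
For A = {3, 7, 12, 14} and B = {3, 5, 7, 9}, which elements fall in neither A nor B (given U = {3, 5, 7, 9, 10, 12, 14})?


A = {3, 7, 12, 14}
B = {3, 5, 7, 9}
Region: in neither A nor B (given U = {3, 5, 7, 9, 10, 12, 14})
Elements: {10}

Elements in neither A nor B (given U = {3, 5, 7, 9, 10, 12, 14}): {10}


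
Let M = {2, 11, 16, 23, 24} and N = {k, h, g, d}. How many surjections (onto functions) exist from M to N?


n = |M| = 5, k = |N| = 4. Surjections via inclusion-exclusion:
S(n,k) = Σ(-1)^i × C(k,i) × (k-i)^n, i=0 to k
i=0: (-1)^0×C(4,0)×4^5 = 1024
i=1: (-1)^1×C(4,1)×3^5 = -972
i=2: (-1)^2×C(4,2)×2^5 = 192
i=3: (-1)^3×C(4,3)×1^5 = -4
i=4: (-1)^4×C(4,4)×0^5 = 0
Total = 240

Number of surjections = 240


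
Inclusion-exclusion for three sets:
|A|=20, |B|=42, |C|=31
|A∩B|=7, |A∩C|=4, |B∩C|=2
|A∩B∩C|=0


|A∪B∪C| = |A|+|B|+|C| - |A∩B|-|A∩C|-|B∩C| + |A∩B∩C|
= 20+42+31 - 7-4-2 + 0
= 93 - 13 + 0
= 80

|A ∪ B ∪ C| = 80


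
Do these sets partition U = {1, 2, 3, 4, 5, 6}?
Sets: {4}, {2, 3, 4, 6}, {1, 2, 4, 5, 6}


A partition requires: (1) non-empty parts, (2) pairwise disjoint, (3) union = U
Parts: {4}, {2, 3, 4, 6}, {1, 2, 4, 5, 6}
Union of parts: {1, 2, 3, 4, 5, 6}
U = {1, 2, 3, 4, 5, 6}
All non-empty? True
Pairwise disjoint? False
Covers U? True

No, not a valid partition


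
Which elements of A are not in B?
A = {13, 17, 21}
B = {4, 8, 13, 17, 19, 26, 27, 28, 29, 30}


A \ B = elements in A but not in B
A = {13, 17, 21}
B = {4, 8, 13, 17, 19, 26, 27, 28, 29, 30}
Remove from A any elements in B
A \ B = {21}

A \ B = {21}


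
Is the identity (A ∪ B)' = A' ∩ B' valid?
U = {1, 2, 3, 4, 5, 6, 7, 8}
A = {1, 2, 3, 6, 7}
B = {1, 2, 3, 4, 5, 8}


LHS: A ∪ B = {1, 2, 3, 4, 5, 6, 7, 8}
(A ∪ B)' = U \ (A ∪ B) = ∅
A' = {4, 5, 8}, B' = {6, 7}
Claimed RHS: A' ∩ B' = ∅
Identity is VALID: LHS = RHS = ∅ ✓

Identity is valid. (A ∪ B)' = A' ∩ B' = ∅


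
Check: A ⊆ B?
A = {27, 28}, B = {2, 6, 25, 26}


A ⊆ B means every element of A is in B.
Elements in A not in B: {27, 28}
So A ⊄ B.

No, A ⊄ B


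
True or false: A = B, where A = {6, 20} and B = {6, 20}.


Two sets are equal iff they have exactly the same elements.
A = {6, 20}
B = {6, 20}
Same elements → A = B

Yes, A = B


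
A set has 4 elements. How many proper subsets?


Total subsets = 2^n = 2^4 = 16
Proper subsets exclude the set itself: 2^n - 1
= 16 - 1
= 15

Number of proper subsets = 15


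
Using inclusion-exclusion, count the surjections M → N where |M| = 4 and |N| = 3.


n = |M| = 4, k = |N| = 3. Surjections via inclusion-exclusion:
S(n,k) = Σ(-1)^i × C(k,i) × (k-i)^n, i=0 to k
i=0: (-1)^0×C(3,0)×3^4 = 81
i=1: (-1)^1×C(3,1)×2^4 = -48
i=2: (-1)^2×C(3,2)×1^4 = 3
i=3: (-1)^3×C(3,3)×0^4 = 0
Total = 36

Number of surjections = 36


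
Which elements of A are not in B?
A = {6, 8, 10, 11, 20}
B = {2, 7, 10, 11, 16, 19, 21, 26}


A \ B = elements in A but not in B
A = {6, 8, 10, 11, 20}
B = {2, 7, 10, 11, 16, 19, 21, 26}
Remove from A any elements in B
A \ B = {6, 8, 20}

A \ B = {6, 8, 20}


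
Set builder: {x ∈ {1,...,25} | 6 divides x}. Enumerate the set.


Checking each candidate:
Condition: multiples of 6 in {1,...,25}
Result = {6, 12, 18, 24}

{6, 12, 18, 24}


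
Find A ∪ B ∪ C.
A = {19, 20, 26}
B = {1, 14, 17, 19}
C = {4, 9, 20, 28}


A ∪ B = {1, 14, 17, 19, 20, 26}
(A ∪ B) ∪ C = {1, 4, 9, 14, 17, 19, 20, 26, 28}

A ∪ B ∪ C = {1, 4, 9, 14, 17, 19, 20, 26, 28}


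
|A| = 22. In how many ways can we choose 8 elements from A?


C(n,k) = n! / (k!(n-k)!)
C(22,8) = 22! / (8!14!)
= 319770

C(22,8) = 319770


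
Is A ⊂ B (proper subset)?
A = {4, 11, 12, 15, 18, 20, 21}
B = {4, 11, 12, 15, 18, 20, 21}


A ⊂ B requires: A ⊆ B AND A ≠ B.
A ⊆ B? Yes
A = B? Yes
A = B, so A is not a PROPER subset.

No, A is not a proper subset of B


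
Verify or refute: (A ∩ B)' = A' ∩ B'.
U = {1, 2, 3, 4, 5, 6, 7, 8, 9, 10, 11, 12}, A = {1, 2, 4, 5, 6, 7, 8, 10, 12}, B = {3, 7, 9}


LHS: A ∩ B = {7}
(A ∩ B)' = U \ (A ∩ B) = {1, 2, 3, 4, 5, 6, 8, 9, 10, 11, 12}
A' = {3, 9, 11}, B' = {1, 2, 4, 5, 6, 8, 10, 11, 12}
Claimed RHS: A' ∩ B' = {11}
Identity is INVALID: LHS = {1, 2, 3, 4, 5, 6, 8, 9, 10, 11, 12} but the RHS claimed here equals {11}. The correct form is (A ∩ B)' = A' ∪ B'.

Identity is invalid: (A ∩ B)' = {1, 2, 3, 4, 5, 6, 8, 9, 10, 11, 12} but A' ∩ B' = {11}. The correct De Morgan law is (A ∩ B)' = A' ∪ B'.


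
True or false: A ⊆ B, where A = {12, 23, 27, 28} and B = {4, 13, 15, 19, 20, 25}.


A ⊆ B means every element of A is in B.
Elements in A not in B: {12, 23, 27, 28}
So A ⊄ B.

No, A ⊄ B


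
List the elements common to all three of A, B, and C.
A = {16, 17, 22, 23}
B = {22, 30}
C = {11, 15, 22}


A ∩ B = {22}
(A ∩ B) ∩ C = {22}

A ∩ B ∩ C = {22}


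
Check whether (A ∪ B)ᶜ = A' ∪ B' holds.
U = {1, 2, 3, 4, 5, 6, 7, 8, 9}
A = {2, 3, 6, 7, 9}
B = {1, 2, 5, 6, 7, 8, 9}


LHS: A ∪ B = {1, 2, 3, 5, 6, 7, 8, 9}
(A ∪ B)' = U \ (A ∪ B) = {4}
A' = {1, 4, 5, 8}, B' = {3, 4}
Claimed RHS: A' ∪ B' = {1, 3, 4, 5, 8}
Identity is INVALID: LHS = {4} but the RHS claimed here equals {1, 3, 4, 5, 8}. The correct form is (A ∪ B)' = A' ∩ B'.

Identity is invalid: (A ∪ B)' = {4} but A' ∪ B' = {1, 3, 4, 5, 8}. The correct De Morgan law is (A ∪ B)' = A' ∩ B'.


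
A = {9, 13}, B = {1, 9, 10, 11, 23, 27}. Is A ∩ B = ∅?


Disjoint means A ∩ B = ∅.
A ∩ B = {9}
A ∩ B ≠ ∅, so A and B are NOT disjoint.

No, A and B are not disjoint (A ∩ B = {9})


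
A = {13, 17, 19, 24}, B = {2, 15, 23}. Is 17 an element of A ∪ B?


A = {13, 17, 19, 24}, B = {2, 15, 23}
A ∪ B = all elements in A or B
A ∪ B = {2, 13, 15, 17, 19, 23, 24}
Checking if 17 ∈ A ∪ B
17 is in A ∪ B → True

17 ∈ A ∪ B


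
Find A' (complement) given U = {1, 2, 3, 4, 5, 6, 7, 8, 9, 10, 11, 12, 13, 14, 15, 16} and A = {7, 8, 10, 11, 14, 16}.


Aᶜ = U \ A = elements in U but not in A
U = {1, 2, 3, 4, 5, 6, 7, 8, 9, 10, 11, 12, 13, 14, 15, 16}
A = {7, 8, 10, 11, 14, 16}
Aᶜ = {1, 2, 3, 4, 5, 6, 9, 12, 13, 15}

Aᶜ = {1, 2, 3, 4, 5, 6, 9, 12, 13, 15}


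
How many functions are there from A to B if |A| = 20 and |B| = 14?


Each of |A| = 20 inputs maps to any of |B| = 14 outputs.
# functions = |B|^|A| = 14^20
= 83668255425284801560576

Number of functions = 83668255425284801560576


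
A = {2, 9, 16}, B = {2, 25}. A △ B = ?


A △ B = (A \ B) ∪ (B \ A) = elements in exactly one of A or B
A \ B = {9, 16}
B \ A = {25}
A △ B = {9, 16, 25}

A △ B = {9, 16, 25}


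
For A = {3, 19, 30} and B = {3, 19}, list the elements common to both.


A ∩ B = elements in both A and B
A = {3, 19, 30}
B = {3, 19}
A ∩ B = {3, 19}

A ∩ B = {3, 19}


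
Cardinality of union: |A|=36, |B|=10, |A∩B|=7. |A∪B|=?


|A ∪ B| = |A| + |B| - |A ∩ B|
= 36 + 10 - 7
= 39

|A ∪ B| = 39


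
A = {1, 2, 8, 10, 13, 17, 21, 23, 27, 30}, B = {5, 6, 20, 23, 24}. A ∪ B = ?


A ∪ B = all elements in A or B (or both)
A = {1, 2, 8, 10, 13, 17, 21, 23, 27, 30}
B = {5, 6, 20, 23, 24}
A ∪ B = {1, 2, 5, 6, 8, 10, 13, 17, 20, 21, 23, 24, 27, 30}

A ∪ B = {1, 2, 5, 6, 8, 10, 13, 17, 20, 21, 23, 24, 27, 30}


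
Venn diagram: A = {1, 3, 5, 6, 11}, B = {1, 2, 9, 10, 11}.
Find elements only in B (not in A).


A = {1, 3, 5, 6, 11}
B = {1, 2, 9, 10, 11}
Region: only in B (not in A)
Elements: {2, 9, 10}

Elements only in B (not in A): {2, 9, 10}


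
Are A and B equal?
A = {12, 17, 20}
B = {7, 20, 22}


Two sets are equal iff they have exactly the same elements.
A = {12, 17, 20}
B = {7, 20, 22}
Differences: {7, 12, 17, 22}
A ≠ B

No, A ≠ B


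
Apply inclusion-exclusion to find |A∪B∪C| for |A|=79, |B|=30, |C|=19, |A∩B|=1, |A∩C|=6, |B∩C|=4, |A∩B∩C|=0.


|A∪B∪C| = |A|+|B|+|C| - |A∩B|-|A∩C|-|B∩C| + |A∩B∩C|
= 79+30+19 - 1-6-4 + 0
= 128 - 11 + 0
= 117

|A ∪ B ∪ C| = 117


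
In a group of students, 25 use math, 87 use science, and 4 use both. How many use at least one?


|A ∪ B| = |A| + |B| - |A ∩ B|
= 25 + 87 - 4
= 108

|A ∪ B| = 108


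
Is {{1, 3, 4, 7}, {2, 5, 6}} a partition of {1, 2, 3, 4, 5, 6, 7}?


A partition requires: (1) non-empty parts, (2) pairwise disjoint, (3) union = U
Parts: {1, 3, 4, 7}, {2, 5, 6}
Union of parts: {1, 2, 3, 4, 5, 6, 7}
U = {1, 2, 3, 4, 5, 6, 7}
All non-empty? True
Pairwise disjoint? True
Covers U? True

Yes, valid partition


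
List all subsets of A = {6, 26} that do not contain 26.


A subset of A that omits 26 is a subset of A \ {26}, so there are 2^(n-1) = 2^1 = 2 of them.
Subsets excluding 26: ∅, {6}

Subsets excluding 26 (2 total): ∅, {6}


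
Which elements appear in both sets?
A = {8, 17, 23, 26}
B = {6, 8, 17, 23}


A ∩ B = elements in both A and B
A = {8, 17, 23, 26}
B = {6, 8, 17, 23}
A ∩ B = {8, 17, 23}

A ∩ B = {8, 17, 23}


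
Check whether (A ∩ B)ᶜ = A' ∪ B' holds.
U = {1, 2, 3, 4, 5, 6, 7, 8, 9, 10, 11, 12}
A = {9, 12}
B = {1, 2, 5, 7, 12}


LHS: A ∩ B = {12}
(A ∩ B)' = U \ (A ∩ B) = {1, 2, 3, 4, 5, 6, 7, 8, 9, 10, 11}
A' = {1, 2, 3, 4, 5, 6, 7, 8, 10, 11}, B' = {3, 4, 6, 8, 9, 10, 11}
Claimed RHS: A' ∪ B' = {1, 2, 3, 4, 5, 6, 7, 8, 9, 10, 11}
Identity is VALID: LHS = RHS = {1, 2, 3, 4, 5, 6, 7, 8, 9, 10, 11} ✓

Identity is valid. (A ∩ B)' = A' ∪ B' = {1, 2, 3, 4, 5, 6, 7, 8, 9, 10, 11}


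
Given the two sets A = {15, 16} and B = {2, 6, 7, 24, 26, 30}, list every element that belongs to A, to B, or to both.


A ∪ B = all elements in A or B (or both)
A = {15, 16}
B = {2, 6, 7, 24, 26, 30}
A ∪ B = {2, 6, 7, 15, 16, 24, 26, 30}

A ∪ B = {2, 6, 7, 15, 16, 24, 26, 30}
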